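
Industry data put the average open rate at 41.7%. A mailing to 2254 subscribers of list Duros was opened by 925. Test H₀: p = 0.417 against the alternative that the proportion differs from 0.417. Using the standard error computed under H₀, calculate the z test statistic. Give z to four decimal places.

p̂ = 925/2254 ≈ 0.410382.
Standard error under H₀: √(0.417×0.583/2254) = 0.010385.
z = (0.410382 − 0.417)/0.010385 = -0.006618/0.010385 = -0.6373.
p-value = 2·P(Z > 0.637) ≈ 0.5239.

z = -0.6373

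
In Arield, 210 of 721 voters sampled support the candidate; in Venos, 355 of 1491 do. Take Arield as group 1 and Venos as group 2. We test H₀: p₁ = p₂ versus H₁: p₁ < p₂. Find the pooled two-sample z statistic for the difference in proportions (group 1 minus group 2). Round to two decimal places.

z = 2.69

p̂₁ = 210/721 ≈ 0.2913, p̂₂ = 355/1491 ≈ 0.2381.
Pooled p̂ = (210+355)/(721+1491) = 565/2212 = 0.2554.
SE = √(p̂(1−p̂)(1/n₁+1/n₂)) = √(0.2554·0.7446·0.00205765) = √(0.000391331) = 0.0198.
z = (0.2913 − 0.2381)/0.0198 = 0.0532/0.0198 = 2.69.
p-value = P(Z < 2.688) ≈ 0.9964.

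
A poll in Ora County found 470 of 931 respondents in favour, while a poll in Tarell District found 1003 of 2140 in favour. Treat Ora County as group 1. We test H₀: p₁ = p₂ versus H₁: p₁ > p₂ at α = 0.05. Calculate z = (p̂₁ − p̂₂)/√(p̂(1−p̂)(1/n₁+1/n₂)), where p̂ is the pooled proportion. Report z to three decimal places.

p̂₁ = 470/931 = 0.50483, p̂₂ = 1003/2140 = 0.46869.
Pooled p̂ = (470+1003)/(931+2140) = 1473/3071 = 0.47965.
SE = √(p̂(1−p̂)(1/n₁+1/n₂)) = √(0.47965·0.52035·0.0015414) = √(0.000384712) = 0.01961.
z = (0.50483 − 0.46869)/0.01961 = 0.03614/0.01961 = 1.843.
p-value = P(Z > 1.843) ≈ 0.0327, so at α = 0.05 we reject H₀.

z = 1.843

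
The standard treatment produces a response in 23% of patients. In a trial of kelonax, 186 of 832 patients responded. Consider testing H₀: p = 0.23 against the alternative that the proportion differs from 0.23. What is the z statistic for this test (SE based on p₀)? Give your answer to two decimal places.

z = -0.44

p̂ = 186/832 = 0.2236.
Standard error under H₀: √(0.23×0.77/832) = 0.0146.
z = (0.2236 − 0.23)/0.0146 = -0.0064/0.0146 = -0.44.
p-value = 2·P(Z > 0.442) ≈ 0.6588.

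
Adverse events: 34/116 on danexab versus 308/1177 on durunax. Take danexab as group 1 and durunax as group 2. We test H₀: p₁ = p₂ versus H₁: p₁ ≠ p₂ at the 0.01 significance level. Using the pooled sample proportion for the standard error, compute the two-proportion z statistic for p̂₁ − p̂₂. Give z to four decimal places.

p̂₁ = 34/116 = 0.293103, p̂₂ = 308/1177 = 0.261682.
Pooled p̂ = (34+308)/(116+1177) = 342/1293 = 0.264501.
SE = √(0.19454 × 0.00947031) = 0.042923.
z = (0.293103 − 0.261682)/0.042923 = 0.031421/0.042923 = 0.7320.
p-value = 2·P(Z > 0.732) ≈ 0.4641, so at α = 0.01 we fail to reject H₀.

z = 0.7320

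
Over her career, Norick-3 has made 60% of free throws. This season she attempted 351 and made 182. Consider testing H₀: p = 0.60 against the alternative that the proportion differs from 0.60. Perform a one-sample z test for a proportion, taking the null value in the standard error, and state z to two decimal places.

z = -3.12

p̂ = 182/351 = 0.5185.
Under H₀, SE = √(0.6·0.4/351) = √(0.000683761) = 0.0261.
z = (0.5185 − 0.6)/0.0261 = -0.0815/0.0261 = -3.12.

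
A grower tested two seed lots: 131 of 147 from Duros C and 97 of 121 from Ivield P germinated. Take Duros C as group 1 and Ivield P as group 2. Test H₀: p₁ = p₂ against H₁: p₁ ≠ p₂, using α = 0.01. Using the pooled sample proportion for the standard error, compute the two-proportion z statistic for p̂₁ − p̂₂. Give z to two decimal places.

p̂₁ = 131/147 ≈ 0.8912, p̂₂ = 97/121 ≈ 0.8017.
Pooled p̂ = (131+97)/(147+121) = 228/268 = 0.8507.
SE = √(p̂(1−p̂)(1/n₁+1/n₂)) = √(0.8507·0.1493·0.0150672) = √(0.00191319) = 0.0437.
z = (0.8912 − 0.8017)/0.0437 = 0.0895/0.0437 = 2.05.
p-value = 2·P(Z > 2.046) ≈ 0.0407, so at α = 0.01 we fail to reject H₀.

z = 2.05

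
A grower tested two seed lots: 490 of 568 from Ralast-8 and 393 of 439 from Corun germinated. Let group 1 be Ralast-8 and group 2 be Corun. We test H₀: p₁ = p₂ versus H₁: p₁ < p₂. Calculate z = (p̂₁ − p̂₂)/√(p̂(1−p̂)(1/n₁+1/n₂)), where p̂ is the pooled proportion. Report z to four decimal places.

z = -1.5583

p̂₁ = 490/568 = 0.862676, p̂₂ = 393/439 = 0.895216.
Pooled p̂ = (490+393)/(568+439) = 883/1007 = 0.876862.
SE = √(p̂(1−p̂)(1/n₁+1/n₂)) = √(0.876862·0.123138·0.00403847) = √(0.000436054) = 0.020882.
z = (0.862676 − 0.895216)/0.020882 = -0.032540/0.020882 = -1.5583.
p-value = P(Z < -1.558) ≈ 0.0596.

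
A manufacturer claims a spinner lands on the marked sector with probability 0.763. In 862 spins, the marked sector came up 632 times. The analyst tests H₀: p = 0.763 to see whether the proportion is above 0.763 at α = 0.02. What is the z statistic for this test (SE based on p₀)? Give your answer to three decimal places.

z = -2.059

p̂ = 632/862 ≈ 0.73318.
Standard error under H₀: √(0.763×0.237/862) = 0.01448.
z = (0.73318 − 0.763)/0.01448 = -0.02982/0.01448 = -2.059.
p-value = P(Z > -2.059) ≈ 0.9803; since p > α = 0.02, fail to reject H₀.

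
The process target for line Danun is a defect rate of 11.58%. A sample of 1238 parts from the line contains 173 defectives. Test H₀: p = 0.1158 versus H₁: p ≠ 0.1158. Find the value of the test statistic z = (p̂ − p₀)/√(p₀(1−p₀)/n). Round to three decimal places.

z = 2.633

p̂ = 173/1238 = 0.139742.
Under H₀, SE = √(0.1158·0.8842/1238) = √(8.27063e-05) = 0.009094.
z = (0.139742 − 0.1158)/0.009094 = 0.023942/0.009094 = 2.633.
Two-sided p-value ≈ 2·Φ(−2.633) = 0.0085.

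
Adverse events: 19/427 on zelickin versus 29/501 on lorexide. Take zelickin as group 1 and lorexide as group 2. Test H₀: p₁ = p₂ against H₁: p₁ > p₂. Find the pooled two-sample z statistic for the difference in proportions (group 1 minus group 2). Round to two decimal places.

z = -0.92

p̂₁ = 19/427 ≈ 0.0445, p̂₂ = 29/501 ≈ 0.0579.
Pooled p̂ = (19+29)/(427+501) = 48/928 = 0.0517.
SE = √(p̂(1−p̂)(1/n₁+1/n₂)) = √(0.0517·0.9483·0.00433793) = √(0.00021277) = 0.0146.
z = (0.0445 − 0.0579)/0.0146 = -0.0134/0.0146 = -0.92.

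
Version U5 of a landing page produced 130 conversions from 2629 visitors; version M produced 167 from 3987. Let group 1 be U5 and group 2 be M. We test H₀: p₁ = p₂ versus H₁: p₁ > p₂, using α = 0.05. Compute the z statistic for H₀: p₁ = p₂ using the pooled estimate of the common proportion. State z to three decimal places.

z = 1.454

p̂₁ = 130/2629 ≈ 0.04945, p̂₂ = 167/3987 ≈ 0.04189.
Pooled p̂ = (130+167)/(2629+3987) = 297/6616 = 0.04489.
SE = √(p̂(1−p̂)(1/n₁+1/n₂)) = √(0.04489·0.95511·0.000631188) = √(2.70628e-05) = 0.00520.
z = (0.04945 − 0.04189)/0.00520 = 0.00756/0.00520 = 1.454.
p-value = P(Z > 1.454) ≈ 0.0730; since p > α = 0.05, fail to reject H₀.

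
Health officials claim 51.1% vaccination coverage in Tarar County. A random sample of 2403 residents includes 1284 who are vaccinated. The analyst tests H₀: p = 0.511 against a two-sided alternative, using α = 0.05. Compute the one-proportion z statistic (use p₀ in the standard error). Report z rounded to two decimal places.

p̂ = 1284/2403 = 0.53433.
SE = √(p₀(1−p₀)/n) = √(0.24988/2403) = 0.01020.
z = (0.53433 − 0.511)/0.01020 = 0.02333/0.01020 = 2.29.
p-value = 2·P(Z > 2.288) ≈ 0.0221, so at α = 0.05 we reject H₀.

z = 2.29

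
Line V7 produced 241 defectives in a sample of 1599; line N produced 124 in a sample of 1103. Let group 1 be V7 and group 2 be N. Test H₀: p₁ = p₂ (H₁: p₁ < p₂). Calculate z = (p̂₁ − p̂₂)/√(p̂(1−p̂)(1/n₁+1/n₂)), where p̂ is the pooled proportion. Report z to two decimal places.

p̂₁ = 241/1599 ≈ 0.1507, p̂₂ = 124/1103 ≈ 0.1124.
Pooled p̂ = (241+124)/(1599+1103) = 365/2702 = 0.1351.
SE = √(p̂(1−p̂)(1/n₁+1/n₂)) = √(0.1351·0.8649·0.00153201) = √(0.000178996) = 0.0134.
z = (0.1507 − 0.1124)/0.0134 = 0.0383/0.0134 = 2.86.
p-value = P(Z < 2.863) ≈ 0.9979.

z = 2.86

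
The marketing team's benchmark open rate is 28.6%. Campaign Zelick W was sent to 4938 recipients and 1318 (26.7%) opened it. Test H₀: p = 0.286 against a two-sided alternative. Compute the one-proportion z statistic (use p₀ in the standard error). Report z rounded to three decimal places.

p̂ = 1318/4938 = 0.26691.
Under H₀, SE = √(0.286·0.714/4938) = √(4.13536e-05) = 0.00643.
z = (0.26691 − 0.286)/0.00643 = -0.01909/0.00643 = -2.969.

z = -2.969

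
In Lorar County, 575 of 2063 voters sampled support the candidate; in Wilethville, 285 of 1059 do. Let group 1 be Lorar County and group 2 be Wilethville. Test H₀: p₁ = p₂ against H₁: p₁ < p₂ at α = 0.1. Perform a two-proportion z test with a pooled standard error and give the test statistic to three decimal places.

z = 0.568

p̂₁ = 575/2063 ≈ 0.27872, p̂₂ = 285/1059 ≈ 0.26912.
Pooled p̂ = (575+285)/(2063+1059) = 860/3122 = 0.27546.
SE = √(p̂(1−p̂)(1/n₁+1/n₂)) = √(0.27546·0.72454·0.00142902) = √(0.000285209) = 0.01689.
z = (0.27872 − 0.26912)/0.01689 = 0.00960/0.01689 = 0.568.
p-value = P(Z < 0.568) ≈ 0.7151. With α = 0.1, fail to reject H₀.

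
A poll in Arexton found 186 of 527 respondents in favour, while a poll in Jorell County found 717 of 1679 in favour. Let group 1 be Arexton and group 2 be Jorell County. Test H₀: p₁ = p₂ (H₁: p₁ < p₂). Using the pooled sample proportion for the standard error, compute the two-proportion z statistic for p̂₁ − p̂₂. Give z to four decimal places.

z = -3.0181

p̂₁ = 186/527 = 0.3529412, p̂₂ = 717/1679 = 0.4270399.
Pooled p̂ = (186+717)/(527+1679) = 903/2206 = 0.4093382.
SE = √(p̂(1−p̂)(1/n₁+1/n₂)) = √(0.4093382·0.5906618·0.00249313) = √(0.000602789) = 0.0245518.
z = (0.3529412 − 0.4270399)/0.0245518 = -0.0740987/0.0245518 = -3.0181.
p-value = P(Z < -3.018) ≈ 0.0013.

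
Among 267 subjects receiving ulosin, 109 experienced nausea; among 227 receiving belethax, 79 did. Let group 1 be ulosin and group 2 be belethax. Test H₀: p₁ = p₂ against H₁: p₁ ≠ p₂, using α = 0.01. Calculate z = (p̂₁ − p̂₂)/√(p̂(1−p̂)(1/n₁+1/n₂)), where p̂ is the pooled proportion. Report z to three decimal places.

p̂₁ = 109/267 = 0.40824, p̂₂ = 79/227 = 0.34802.
Pooled p̂ = (109+79)/(267+227) = 188/494 = 0.38057.
SE = √(p̂(1−p̂)(1/n₁+1/n₂)) = √(0.38057·0.61943·0.0081506) = √(0.00192139) = 0.04383.
z = (0.40824 − 0.34802)/0.04383 = 0.06022/0.04383 = 1.374.
Two-sided p-value ≈ 2·Φ(−1.374) = 0.1695. With α = 0.01, fail to reject H₀.

z = 1.374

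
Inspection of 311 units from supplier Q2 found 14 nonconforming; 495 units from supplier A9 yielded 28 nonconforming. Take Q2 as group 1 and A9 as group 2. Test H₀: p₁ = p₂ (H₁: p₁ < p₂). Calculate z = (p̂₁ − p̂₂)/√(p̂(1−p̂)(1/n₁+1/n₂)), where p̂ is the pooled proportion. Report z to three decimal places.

z = -0.718

p̂₁ = 14/311 = 0.04502, p̂₂ = 28/495 = 0.05657.
Pooled p̂ = (14+28)/(311+495) = 42/806 = 0.05211.
SE = √(0.0493938 × 0.00523564) = 0.01608.
z = (0.04502 − 0.05657)/0.01608 = -0.01155/0.01608 = -0.718.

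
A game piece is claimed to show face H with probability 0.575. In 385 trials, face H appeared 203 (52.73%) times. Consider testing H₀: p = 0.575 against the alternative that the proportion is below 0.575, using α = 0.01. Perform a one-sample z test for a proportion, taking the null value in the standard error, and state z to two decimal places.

z = -1.89

p̂ = 203/385 ≈ 0.5273.
SE = √(p₀(1−p₀)/n) = √(0.24438/385) = 0.0252.
z = (0.5273 − 0.575)/0.0252 = -0.0477/0.0252 = -1.89.
p-value = P(Z < -1.894) ≈ 0.0291, so at α = 0.01 we fail to reject H₀.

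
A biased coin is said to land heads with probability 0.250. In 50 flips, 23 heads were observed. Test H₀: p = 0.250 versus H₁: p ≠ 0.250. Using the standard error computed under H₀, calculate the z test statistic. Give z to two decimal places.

z = 3.43

p̂ = 23/50 = 0.4600.
SE = √(p₀(1−p₀)/n) = √(0.1875/50) = 0.0612.
z = (0.4600 − 0.25)/0.0612 = 0.2100/0.0612 = 3.43.
Two-sided p-value ≈ 2·Φ(−3.429) = 0.0006.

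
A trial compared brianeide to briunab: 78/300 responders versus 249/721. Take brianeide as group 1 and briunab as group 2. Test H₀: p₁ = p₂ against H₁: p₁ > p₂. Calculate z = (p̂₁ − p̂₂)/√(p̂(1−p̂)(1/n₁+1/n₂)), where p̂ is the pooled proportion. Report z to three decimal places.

z = -2.663

p̂₁ = 78/300 ≈ 0.260000, p̂₂ = 249/721 ≈ 0.345354.
Pooled p̂ = (78+249)/(300+721) = 327/1021 = 0.320274.
SE = √(0.217699 × 0.0047203) = 0.032056.
z = (0.260000 − 0.345354)/0.032056 = -0.085354/0.032056 = -2.663.
p-value = P(Z > -2.663) ≈ 0.9961.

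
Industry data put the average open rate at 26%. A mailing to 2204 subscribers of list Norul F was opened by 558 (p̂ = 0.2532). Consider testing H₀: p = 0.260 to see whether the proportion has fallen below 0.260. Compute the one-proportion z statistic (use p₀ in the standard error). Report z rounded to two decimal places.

p̂ = 558/2204 ≈ 0.2532.
SE = √(p₀(1−p₀)/n) = √(0.1924/2204) = 0.0093.
z = (0.2532 − 0.26)/0.0093 = -0.0068/0.0093 = -0.73.

z = -0.73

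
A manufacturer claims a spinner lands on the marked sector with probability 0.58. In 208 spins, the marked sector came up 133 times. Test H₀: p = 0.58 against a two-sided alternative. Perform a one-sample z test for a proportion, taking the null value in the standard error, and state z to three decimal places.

z = 1.736

p̂ = 133/208 ≈ 0.63942.
SE = √(p₀(1−p₀)/n) = √(0.2436/208) = 0.03422.
z = (0.63942 − 0.58)/0.03422 = 0.05942/0.03422 = 1.736.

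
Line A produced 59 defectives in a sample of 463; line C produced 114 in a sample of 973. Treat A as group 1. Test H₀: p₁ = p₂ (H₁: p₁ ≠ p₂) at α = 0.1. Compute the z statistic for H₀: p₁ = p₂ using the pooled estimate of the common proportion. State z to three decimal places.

z = 0.559

p̂₁ = 59/463 = 0.12743, p̂₂ = 114/973 = 0.11716.
Pooled p̂ = (59+114)/(463+973) = 173/1436 = 0.12047.
SE = √(p̂(1−p̂)(1/n₁+1/n₂)) = √(0.12047·0.87953·0.00318758) = √(0.000337755) = 0.01838.
z = (0.12743 − 0.11716)/0.01838 = 0.01027/0.01838 = 0.559.
Two-sided p-value ≈ 2·Φ(−0.559) = 0.5764, so at α = 0.1 we fail to reject H₀.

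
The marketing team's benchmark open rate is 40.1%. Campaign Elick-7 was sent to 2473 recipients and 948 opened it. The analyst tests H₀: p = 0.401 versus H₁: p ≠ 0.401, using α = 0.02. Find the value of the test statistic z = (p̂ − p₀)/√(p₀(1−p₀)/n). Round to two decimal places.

p̂ = 948/2473 = 0.3833.
Under H₀, SE = √(0.401·0.599/2473) = √(9.71286e-05) = 0.0099.
z = (0.3833 − 0.401)/0.0099 = -0.0177/0.0099 = -1.79.
p-value = 2·P(Z > 1.792) ≈ 0.0731. With α = 0.02, fail to reject H₀.

z = -1.79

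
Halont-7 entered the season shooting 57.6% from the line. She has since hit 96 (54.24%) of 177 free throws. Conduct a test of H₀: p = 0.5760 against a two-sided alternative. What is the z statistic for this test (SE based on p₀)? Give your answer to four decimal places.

p̂ = 96/177 = 0.542373.
Standard error under H₀: √(0.576×0.424/177) = 0.037146.
z = (0.542373 − 0.576)/0.037146 = -0.033627/0.037146 = -0.9053.
p-value = 2·P(Z > 0.905) ≈ 0.3653.

z = -0.9053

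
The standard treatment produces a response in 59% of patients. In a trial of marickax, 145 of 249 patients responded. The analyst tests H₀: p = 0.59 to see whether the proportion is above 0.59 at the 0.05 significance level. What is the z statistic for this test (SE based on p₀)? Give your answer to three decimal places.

p̂ = 145/249 = 0.58233.
Standard error under H₀: √(0.59×0.41/249) = 0.03117.
z = (0.58233 − 0.59)/0.03117 = -0.00767/0.03117 = -0.246.
p-value = P(Z > -0.246) ≈ 0.5972; since p > α = 0.05, fail to reject H₀.

z = -0.246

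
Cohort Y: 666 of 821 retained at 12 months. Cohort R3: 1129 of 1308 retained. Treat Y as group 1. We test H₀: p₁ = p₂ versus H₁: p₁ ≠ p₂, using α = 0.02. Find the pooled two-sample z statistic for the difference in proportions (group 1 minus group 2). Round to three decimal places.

z = -3.208

p̂₁ = 666/821 ≈ 0.81121, p̂₂ = 1129/1308 ≈ 0.86315.
Pooled p̂ = (666+1129)/(821+1308) = 1795/2129 = 0.84312.
SE = √(0.132269 × 0.00198255) = 0.01619.
z = (0.81121 − 0.86315)/0.01619 = -0.05194/0.01619 = -3.208.
Two-sided p-value ≈ 2·Φ(−3.208) = 0.0013; since p < α = 0.02, reject H₀.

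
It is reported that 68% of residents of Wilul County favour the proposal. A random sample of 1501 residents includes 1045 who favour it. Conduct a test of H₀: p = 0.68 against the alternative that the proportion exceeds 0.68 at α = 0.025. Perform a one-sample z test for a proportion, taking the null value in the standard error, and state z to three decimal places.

p̂ = 1045/1501 = 0.69620.
Standard error under H₀: √(0.68×0.32/1501) = 0.01204.
z = (0.69620 − 0.68)/0.01204 = 0.01620/0.01204 = 1.346.
p-value = P(Z > 1.346) ≈ 0.0892, so at α = 0.025 we fail to reject H₀.

z = 1.346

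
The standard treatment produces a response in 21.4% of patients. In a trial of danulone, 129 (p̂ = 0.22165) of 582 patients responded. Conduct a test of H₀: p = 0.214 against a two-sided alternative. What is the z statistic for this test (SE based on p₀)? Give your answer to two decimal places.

p̂ = 129/582 ≈ 0.2216.
Standard error under H₀: √(0.214×0.786/582) = 0.0170.
z = (0.2216 − 0.214)/0.0170 = 0.0076/0.0170 = 0.45.
Two-sided p-value ≈ 2·Φ(−0.450) = 0.6527.

z = 0.45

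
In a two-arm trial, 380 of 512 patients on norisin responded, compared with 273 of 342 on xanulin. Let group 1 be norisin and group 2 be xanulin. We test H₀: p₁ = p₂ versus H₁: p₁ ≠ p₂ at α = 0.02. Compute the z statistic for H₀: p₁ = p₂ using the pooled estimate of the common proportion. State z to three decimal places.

p̂₁ = 380/512 = 0.74219, p̂₂ = 273/342 = 0.79825.
Pooled p̂ = (380+273)/(512+342) = 653/854 = 0.76464.
SE = √(0.179967 × 0.0048771) = 0.02963.
z = (0.74219 − 0.79825)/0.02963 = -0.05606/0.02963 = -1.892.
p-value = 2·P(Z > 1.892) ≈ 0.0585, so at α = 0.02 we fail to reject H₀.

z = -1.892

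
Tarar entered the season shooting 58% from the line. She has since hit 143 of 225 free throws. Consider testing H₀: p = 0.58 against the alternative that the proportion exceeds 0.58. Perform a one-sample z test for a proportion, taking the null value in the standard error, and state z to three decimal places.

p̂ = 143/225 ≈ 0.635556.
SE = √(p₀(1−p₀)/n) = √(0.2436/225) = 0.032904.
z = (0.635556 − 0.58)/0.032904 = 0.055556/0.032904 = 1.688.
p-value = P(Z > 1.688) ≈ 0.0457.

z = 1.688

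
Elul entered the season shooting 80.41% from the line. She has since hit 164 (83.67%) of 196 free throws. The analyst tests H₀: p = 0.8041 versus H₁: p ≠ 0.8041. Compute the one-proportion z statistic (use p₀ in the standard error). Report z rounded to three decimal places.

z = 1.151

p̂ = 164/196 ≈ 0.83673.
SE = √(p₀(1−p₀)/n) = √(0.15752/196) = 0.02835.
z = (0.83673 − 0.8041)/0.02835 = 0.03263/0.02835 = 1.151.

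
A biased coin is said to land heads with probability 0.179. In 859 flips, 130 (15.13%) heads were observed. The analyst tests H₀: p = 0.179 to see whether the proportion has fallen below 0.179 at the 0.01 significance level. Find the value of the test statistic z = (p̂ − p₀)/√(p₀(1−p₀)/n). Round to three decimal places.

p̂ = 130/859 ≈ 0.15134.
SE = √(p₀(1−p₀)/n) = √(0.14696/859) = 0.01308.
z = (0.15134 − 0.179)/0.01308 = -0.02766/0.01308 = -2.115.
p-value = P(Z < -2.115) ≈ 0.0172. With α = 0.01, fail to reject H₀.

z = -2.115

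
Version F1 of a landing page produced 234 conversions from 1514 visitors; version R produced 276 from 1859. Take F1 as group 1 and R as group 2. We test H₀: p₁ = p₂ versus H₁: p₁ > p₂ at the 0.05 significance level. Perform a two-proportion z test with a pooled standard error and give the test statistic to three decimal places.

z = 0.491

p̂₁ = 234/1514 ≈ 0.15456, p̂₂ = 276/1859 ≈ 0.14847.
Pooled p̂ = (234+276)/(1514+1859) = 510/3373 = 0.15120.
SE = √(0.128339 × 0.00119843) = 0.01240.
z = (0.15456 − 0.14847)/0.01240 = 0.00609/0.01240 = 0.491.
p-value = P(Z > 0.491) ≈ 0.3117; since p > α = 0.05, fail to reject H₀.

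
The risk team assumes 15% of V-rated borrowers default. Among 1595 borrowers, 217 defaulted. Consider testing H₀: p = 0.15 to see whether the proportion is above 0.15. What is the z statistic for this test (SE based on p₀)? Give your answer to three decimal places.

p̂ = 217/1595 ≈ 0.13605.
Under H₀, SE = √(0.15·0.85/1595) = √(7.99373e-05) = 0.00894.
z = (0.13605 − 0.15)/0.00894 = -0.01395/0.00894 = -1.560.
p-value = P(Z > -1.560) ≈ 0.9406.

z = -1.560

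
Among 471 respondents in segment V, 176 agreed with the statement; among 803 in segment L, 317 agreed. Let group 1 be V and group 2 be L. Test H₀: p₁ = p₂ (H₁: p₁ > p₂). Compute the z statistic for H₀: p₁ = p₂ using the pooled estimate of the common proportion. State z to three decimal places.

p̂₁ = 176/471 ≈ 0.37367, p̂₂ = 317/803 ≈ 0.39477.
Pooled p̂ = (176+317)/(471+803) = 493/1274 = 0.38697.
SE = √(p̂(1−p̂)(1/n₁+1/n₂)) = √(0.38697·0.61303·0.00336847) = √(0.000799083) = 0.02827.
z = (0.37367 − 0.39477)/0.02827 = -0.02110/0.02827 = -0.746.
p-value = P(Z > -0.746) ≈ 0.7723.

z = -0.746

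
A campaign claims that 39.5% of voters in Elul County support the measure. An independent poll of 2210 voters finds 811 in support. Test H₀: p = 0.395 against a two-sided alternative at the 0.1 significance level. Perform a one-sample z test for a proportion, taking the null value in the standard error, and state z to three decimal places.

z = -2.696

p̂ = 811/2210 ≈ 0.366968.
SE = √(p₀(1−p₀)/n) = √(0.23897/2210) = 0.010399.
z = (0.366968 − 0.395)/0.010399 = -0.028032/0.010399 = -2.696.
p-value = 2·P(Z > 2.696) ≈ 0.0070, so at α = 0.1 we reject H₀.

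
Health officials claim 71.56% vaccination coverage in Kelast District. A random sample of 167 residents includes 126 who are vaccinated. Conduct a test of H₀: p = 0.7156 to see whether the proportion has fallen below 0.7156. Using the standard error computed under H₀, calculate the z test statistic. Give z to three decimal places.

p̂ = 126/167 ≈ 0.75449.
Under H₀, SE = √(0.7156·0.2844/167) = √(0.00121866) = 0.03491.
z = (0.75449 − 0.7156)/0.03491 = 0.03889/0.03491 = 1.114.

z = 1.114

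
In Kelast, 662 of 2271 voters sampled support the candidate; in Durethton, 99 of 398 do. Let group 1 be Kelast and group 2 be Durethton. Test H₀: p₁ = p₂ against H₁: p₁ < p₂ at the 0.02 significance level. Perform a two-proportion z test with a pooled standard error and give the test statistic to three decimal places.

p̂₁ = 662/2271 ≈ 0.29150, p̂₂ = 99/398 ≈ 0.24874.
Pooled p̂ = (662+99)/(2271+398) = 761/2669 = 0.28513.
SE = √(0.203829 × 0.0029529) = 0.02453.
z = (0.29150 − 0.24874)/0.02453 = 0.04276/0.02453 = 1.743.
p-value = P(Z < 1.743) ≈ 0.9593, so at α = 0.02 we fail to reject H₀.

z = 1.743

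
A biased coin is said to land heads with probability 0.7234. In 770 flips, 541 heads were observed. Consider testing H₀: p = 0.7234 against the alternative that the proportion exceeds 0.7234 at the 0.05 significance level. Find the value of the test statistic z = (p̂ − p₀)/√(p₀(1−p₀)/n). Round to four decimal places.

p̂ = 541/770 = 0.702597.
Under H₀, SE = √(0.7234·0.2766/770) = √(0.00025986) = 0.016120.
z = (0.702597 − 0.7234)/0.016120 = -0.020803/0.016120 = -1.2905.
p-value = P(Z > -1.290) ≈ 0.9016. With α = 0.05, fail to reject H₀.

z = -1.2905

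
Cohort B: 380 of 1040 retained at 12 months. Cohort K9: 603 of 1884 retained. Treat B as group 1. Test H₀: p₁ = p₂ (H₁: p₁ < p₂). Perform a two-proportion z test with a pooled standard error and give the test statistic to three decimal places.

z = 2.483

p̂₁ = 380/1040 = 0.36538, p̂₂ = 603/1884 = 0.32006.
Pooled p̂ = (380+603)/(1040+1884) = 983/2924 = 0.33618.
SE = √(p̂(1−p̂)(1/n₁+1/n₂)) = √(0.33618·0.66382·0.00149232) = √(0.000333033) = 0.01825.
z = (0.36538 − 0.32006)/0.01825 = 0.04532/0.01825 = 2.483.
p-value = P(Z < 2.483) ≈ 0.9935.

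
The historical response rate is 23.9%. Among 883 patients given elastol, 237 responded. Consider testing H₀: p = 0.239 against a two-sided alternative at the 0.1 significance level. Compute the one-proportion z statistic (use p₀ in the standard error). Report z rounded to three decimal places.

z = 2.049

p̂ = 237/883 ≈ 0.26840.
SE = √(p₀(1−p₀)/n) = √(0.18188/883) = 0.01435.
z = (0.26840 − 0.239)/0.01435 = 0.02940/0.01435 = 2.049.
p-value = 2·P(Z > 2.049) ≈ 0.0405. With α = 0.1, reject H₀.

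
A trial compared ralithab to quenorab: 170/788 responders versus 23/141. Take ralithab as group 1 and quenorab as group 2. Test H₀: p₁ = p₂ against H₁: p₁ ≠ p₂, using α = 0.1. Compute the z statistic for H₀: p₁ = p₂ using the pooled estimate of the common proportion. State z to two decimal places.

z = 1.42

p̂₁ = 170/788 ≈ 0.2157, p̂₂ = 23/141 ≈ 0.1631.
Pooled p̂ = (170+23)/(788+141) = 193/929 = 0.2078.
SE = √(p̂(1−p̂)(1/n₁+1/n₂)) = √(0.2078·0.7922·0.00836123) = √(0.00137618) = 0.0371.
z = (0.2157 − 0.1631)/0.0371 = 0.0526/0.0371 = 1.42.
p-value = 2·P(Z > 1.418) ≈ 0.1561; since p > α = 0.1, fail to reject H₀.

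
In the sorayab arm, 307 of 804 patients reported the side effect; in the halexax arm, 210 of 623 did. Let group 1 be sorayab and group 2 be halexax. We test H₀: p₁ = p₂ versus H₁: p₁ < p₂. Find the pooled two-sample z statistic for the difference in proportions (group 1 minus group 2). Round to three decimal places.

z = 1.745

p̂₁ = 307/804 ≈ 0.381841, p̂₂ = 210/623 ≈ 0.337079.
Pooled p̂ = (307+210)/(804+623) = 517/1427 = 0.362299.
SE = √(0.231038 × 0.00284892) = 0.025656.
z = (0.381841 − 0.337079)/0.025656 = 0.044762/0.025656 = 1.745.
p-value = P(Z < 1.745) ≈ 0.9595.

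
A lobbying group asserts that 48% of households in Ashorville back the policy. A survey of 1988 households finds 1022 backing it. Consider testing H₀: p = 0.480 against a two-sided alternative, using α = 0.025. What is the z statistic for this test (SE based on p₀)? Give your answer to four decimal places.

p̂ = 1022/1988 = 0.514085.
Standard error under H₀: √(0.48×0.52/1988) = 0.011205.
z = (0.514085 − 0.48)/0.011205 = 0.034085/0.011205 = 3.0419.
p-value = 2·P(Z > 3.042) ≈ 0.0024. With α = 0.025, reject H₀.

z = 3.0419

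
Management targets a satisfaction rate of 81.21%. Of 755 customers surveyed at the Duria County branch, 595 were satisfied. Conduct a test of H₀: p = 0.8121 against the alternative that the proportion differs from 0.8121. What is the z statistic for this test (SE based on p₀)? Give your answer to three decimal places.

p̂ = 595/755 = 0.788079.
Under H₀, SE = √(0.8121·0.1879/755) = √(0.000202111) = 0.014217.
z = (0.788079 − 0.8121)/0.014217 = -0.024021/0.014217 = -1.690.
Two-sided p-value ≈ 2·Φ(−1.690) = 0.0911.

z = -1.690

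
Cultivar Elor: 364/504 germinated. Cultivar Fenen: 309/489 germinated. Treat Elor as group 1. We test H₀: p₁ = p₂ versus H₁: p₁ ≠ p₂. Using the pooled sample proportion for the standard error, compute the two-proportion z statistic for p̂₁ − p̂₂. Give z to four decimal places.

z = 3.0447

p̂₁ = 364/504 = 0.722222, p̂₂ = 309/489 = 0.631902.
Pooled p̂ = (364+309)/(504+489) = 673/993 = 0.677744.
SE = √(p̂(1−p̂)(1/n₁+1/n₂)) = √(0.677744·0.322256·0.00402912) = √(0.000879987) = 0.029665.
z = (0.722222 − 0.631902)/0.029665 = 0.090320/0.029665 = 3.0447.
Two-sided p-value ≈ 2·Φ(−3.045) = 0.0023.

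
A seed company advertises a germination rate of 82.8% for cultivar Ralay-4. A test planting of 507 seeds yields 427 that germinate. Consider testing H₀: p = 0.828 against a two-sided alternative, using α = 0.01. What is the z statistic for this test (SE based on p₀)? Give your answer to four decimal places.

p̂ = 427/507 ≈ 0.842209.
SE = √(p₀(1−p₀)/n) = √(0.14242/507) = 0.016760.
z = (0.842209 − 0.828)/0.016760 = 0.014209/0.016760 = 0.8478.
Two-sided p-value ≈ 2·Φ(−0.848) = 0.3966. With α = 0.01, fail to reject H₀.

z = 0.8478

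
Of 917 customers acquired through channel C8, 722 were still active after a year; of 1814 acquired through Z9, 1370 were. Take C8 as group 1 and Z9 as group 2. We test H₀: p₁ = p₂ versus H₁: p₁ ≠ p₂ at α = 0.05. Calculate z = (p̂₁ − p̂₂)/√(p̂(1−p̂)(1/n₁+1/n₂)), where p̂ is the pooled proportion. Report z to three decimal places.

p̂₁ = 722/917 ≈ 0.78735, p̂₂ = 1370/1814 ≈ 0.75524.
Pooled p̂ = (722+1370)/(917+1814) = 2092/2731 = 0.76602.
SE = √(0.179233 × 0.00164178) = 0.01715.
z = (0.78735 − 0.75524)/0.01715 = 0.03211/0.01715 = 1.872.
Two-sided p-value ≈ 2·Φ(−1.872) = 0.0612; since p > α = 0.05, fail to reject H₀.

z = 1.872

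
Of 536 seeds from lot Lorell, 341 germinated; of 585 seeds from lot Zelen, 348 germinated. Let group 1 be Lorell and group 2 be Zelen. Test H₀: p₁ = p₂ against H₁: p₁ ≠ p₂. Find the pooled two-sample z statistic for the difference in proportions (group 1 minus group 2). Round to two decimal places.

z = 1.42

p̂₁ = 341/536 = 0.6362, p̂₂ = 348/585 = 0.5949.
Pooled p̂ = (341+348)/(536+585) = 689/1121 = 0.6146.
SE = √(p̂(1−p̂)(1/n₁+1/n₂)) = √(0.6146·0.3854·0.00357507) = √(0.000846792) = 0.0291.
z = (0.6362 − 0.5949)/0.0291 = 0.0413/0.0291 = 1.42.
p-value = 2·P(Z > 1.420) ≈ 0.1556.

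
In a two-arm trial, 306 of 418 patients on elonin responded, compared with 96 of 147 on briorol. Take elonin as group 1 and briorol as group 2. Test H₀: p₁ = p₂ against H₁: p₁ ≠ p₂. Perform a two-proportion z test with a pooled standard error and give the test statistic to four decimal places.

z = 1.8183

p̂₁ = 306/418 = 0.732057, p̂₂ = 96/147 = 0.653061.
Pooled p̂ = (306+96)/(418+147) = 402/565 = 0.711504.
SE = √(0.205266 × 0.00919507) = 0.043445.
z = (0.732057 − 0.653061)/0.043445 = 0.078996/0.043445 = 1.8183.
Two-sided p-value ≈ 2·Φ(−1.818) = 0.0690.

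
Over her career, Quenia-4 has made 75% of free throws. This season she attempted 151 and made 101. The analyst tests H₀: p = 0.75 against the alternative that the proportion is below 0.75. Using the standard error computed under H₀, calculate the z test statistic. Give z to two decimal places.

z = -2.30

p̂ = 101/151 = 0.6689.
SE = √(p₀(1−p₀)/n) = √(0.1875/151) = 0.0352.
z = (0.6689 − 0.75)/0.0352 = -0.0811/0.0352 = -2.30.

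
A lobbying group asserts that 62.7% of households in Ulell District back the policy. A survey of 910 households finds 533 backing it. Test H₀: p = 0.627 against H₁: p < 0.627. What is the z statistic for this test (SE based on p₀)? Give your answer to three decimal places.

p̂ = 533/910 = 0.585714.
SE = √(p₀(1−p₀)/n) = √(0.23387/910) = 0.016031.
z = (0.585714 − 0.627)/0.016031 = -0.041286/0.016031 = -2.575.
p-value = P(Z < -2.575) ≈ 0.0050.

z = -2.575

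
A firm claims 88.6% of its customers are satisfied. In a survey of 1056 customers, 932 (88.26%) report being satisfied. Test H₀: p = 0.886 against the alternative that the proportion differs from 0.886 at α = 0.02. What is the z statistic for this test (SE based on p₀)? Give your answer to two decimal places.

z = -0.35

p̂ = 932/1056 ≈ 0.8826.
Under H₀, SE = √(0.886·0.114/1056) = √(9.56477e-05) = 0.0098.
z = (0.8826 − 0.886)/0.0098 = -0.0034/0.0098 = -0.35.
p-value = 2·P(Z > 0.350) ≈ 0.7262, so at α = 0.02 we fail to reject H₀.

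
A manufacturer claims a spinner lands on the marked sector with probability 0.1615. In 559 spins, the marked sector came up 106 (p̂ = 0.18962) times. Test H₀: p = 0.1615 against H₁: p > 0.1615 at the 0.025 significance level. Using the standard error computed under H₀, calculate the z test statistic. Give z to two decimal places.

p̂ = 106/559 = 0.18962.
Under H₀, SE = √(0.1615·0.8385/559) = √(0.00024225) = 0.01556.
z = (0.18962 − 0.1615)/0.01556 = 0.02812/0.01556 = 1.81.
p-value = P(Z > 1.807) ≈ 0.0354. With α = 0.025, fail to reject H₀.

z = 1.81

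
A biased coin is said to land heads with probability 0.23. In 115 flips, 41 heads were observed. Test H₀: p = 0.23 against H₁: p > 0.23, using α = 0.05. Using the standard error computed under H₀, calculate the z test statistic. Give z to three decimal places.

p̂ = 41/115 ≈ 0.35652.
Under H₀, SE = √(0.23·0.77/115) = √(0.00154) = 0.03924.
z = (0.35652 − 0.23)/0.03924 = 0.12652/0.03924 = 3.224.
p-value = P(Z > 3.224) ≈ 0.0006. With α = 0.05, reject H₀.

z = 3.224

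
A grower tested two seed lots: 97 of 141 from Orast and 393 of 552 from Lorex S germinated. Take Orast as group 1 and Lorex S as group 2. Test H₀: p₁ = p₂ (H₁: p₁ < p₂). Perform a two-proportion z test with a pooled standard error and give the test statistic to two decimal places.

z = -0.56

p̂₁ = 97/141 = 0.6879, p̂₂ = 393/552 = 0.7120.
Pooled p̂ = (97+393)/(141+552) = 490/693 = 0.7071.
SE = √(p̂(1−p̂)(1/n₁+1/n₂)) = √(0.7071·0.2929·0.00890379) = √(0.00184417) = 0.0429.
z = (0.6879 − 0.7120)/0.0429 = -0.0241/0.0429 = -0.56.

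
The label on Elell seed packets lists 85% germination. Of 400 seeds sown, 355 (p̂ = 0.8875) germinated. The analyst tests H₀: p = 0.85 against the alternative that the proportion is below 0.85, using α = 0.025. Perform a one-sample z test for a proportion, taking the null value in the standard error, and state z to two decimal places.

p̂ = 355/400 = 0.88750.
Standard error under H₀: √(0.85×0.15/400) = 0.01785.
z = (0.88750 − 0.85)/0.01785 = 0.03750/0.01785 = 2.10.
p-value = P(Z < 2.100) ≈ 0.9822, so at α = 0.025 we fail to reject H₀.

z = 2.10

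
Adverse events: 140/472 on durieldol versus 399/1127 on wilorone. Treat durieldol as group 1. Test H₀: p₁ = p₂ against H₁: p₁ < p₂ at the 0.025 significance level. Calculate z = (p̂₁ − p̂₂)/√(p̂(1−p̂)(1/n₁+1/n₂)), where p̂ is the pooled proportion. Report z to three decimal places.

z = -2.216

p̂₁ = 140/472 ≈ 0.29661, p̂₂ = 399/1127 ≈ 0.35404.
Pooled p̂ = (140+399)/(472+1127) = 539/1599 = 0.33709.
SE = √(0.223459 × 0.00300596) = 0.02592.
z = (0.29661 − 0.35404)/0.02592 = -0.05743/0.02592 = -2.216.
p-value = P(Z < -2.216) ≈ 0.0134; since p < α = 0.025, reject H₀.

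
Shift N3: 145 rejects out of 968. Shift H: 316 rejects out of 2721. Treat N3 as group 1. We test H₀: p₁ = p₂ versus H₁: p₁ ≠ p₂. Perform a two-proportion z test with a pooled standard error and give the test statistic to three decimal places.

p̂₁ = 145/968 ≈ 0.149793, p̂₂ = 316/2721 ≈ 0.116134.
Pooled p̂ = (145+316)/(968+2721) = 461/3689 = 0.124966.
SE = √(p̂(1−p̂)(1/n₁+1/n₂)) = √(0.124966·0.875034·0.00140057) = √(0.000153152) = 0.012375.
z = (0.149793 − 0.116134)/0.012375 = 0.033659/0.012375 = 2.720.
p-value = 2·P(Z > 2.720) ≈ 0.0065.

z = 2.720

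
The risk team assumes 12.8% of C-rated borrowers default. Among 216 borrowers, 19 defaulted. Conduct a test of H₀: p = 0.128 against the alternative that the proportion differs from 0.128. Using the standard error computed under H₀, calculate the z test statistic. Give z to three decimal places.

p̂ = 19/216 ≈ 0.087963.
Standard error under H₀: √(0.128×0.872/216) = 0.022732.
z = (0.087963 − 0.128)/0.022732 = -0.040037/0.022732 = -1.761.
Two-sided p-value ≈ 2·Φ(−1.761) = 0.0782.

z = -1.761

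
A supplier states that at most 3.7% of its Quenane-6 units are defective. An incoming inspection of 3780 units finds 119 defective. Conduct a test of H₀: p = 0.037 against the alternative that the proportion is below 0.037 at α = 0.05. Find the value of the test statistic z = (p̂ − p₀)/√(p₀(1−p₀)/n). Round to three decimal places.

z = -1.797

p̂ = 119/3780 = 0.0314815.
SE = √(p₀(1−p₀)/n) = √(0.035631/3780) = 0.0030702.
z = (0.0314815 − 0.037)/0.0030702 = -0.0055185/0.0030702 = -1.797.
p-value = P(Z < -1.797) ≈ 0.0361, so at α = 0.05 we reject H₀.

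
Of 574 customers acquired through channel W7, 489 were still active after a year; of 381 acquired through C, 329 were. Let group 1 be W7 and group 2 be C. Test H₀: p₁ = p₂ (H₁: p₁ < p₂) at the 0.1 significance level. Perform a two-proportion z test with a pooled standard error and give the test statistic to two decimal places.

z = -0.50

p̂₁ = 489/574 ≈ 0.8519, p̂₂ = 329/381 ≈ 0.8635.
Pooled p̂ = (489+329)/(574+381) = 818/955 = 0.8565.
SE = √(0.122876 × 0.00436683) = 0.0232.
z = (0.8519 − 0.8635)/0.0232 = -0.0116/0.0232 = -0.50.
p-value = P(Z < -0.501) ≈ 0.3083. With α = 0.1, fail to reject H₀.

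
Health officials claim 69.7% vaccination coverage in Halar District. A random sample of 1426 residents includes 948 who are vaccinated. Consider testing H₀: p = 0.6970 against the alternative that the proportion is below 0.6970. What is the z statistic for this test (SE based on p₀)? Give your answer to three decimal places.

p̂ = 948/1426 = 0.66480.
Under H₀, SE = √(0.697·0.303/1426) = √(0.0001481) = 0.01217.
z = (0.66480 − 0.697)/0.01217 = -0.03220/0.01217 = -2.646.
p-value = P(Z < -2.646) ≈ 0.0041.

z = -2.646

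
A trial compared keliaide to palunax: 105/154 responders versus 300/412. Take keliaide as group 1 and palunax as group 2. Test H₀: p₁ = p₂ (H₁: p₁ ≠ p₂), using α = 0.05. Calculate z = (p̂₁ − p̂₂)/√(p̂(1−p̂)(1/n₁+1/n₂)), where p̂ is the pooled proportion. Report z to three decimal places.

p̂₁ = 105/154 ≈ 0.681818, p̂₂ = 300/412 ≈ 0.728155.
Pooled p̂ = (105+300)/(154+412) = 405/566 = 0.715548.
SE = √(p̂(1−p̂)(1/n₁+1/n₂)) = √(0.715548·0.284452·0.00892069) = √(0.00181571) = 0.042611.
z = (0.681818 − 0.728155)/0.042611 = -0.046337/0.042611 = -1.087.
Two-sided p-value ≈ 2·Φ(−1.087) = 0.2768; since p > α = 0.05, fail to reject H₀.

z = -1.087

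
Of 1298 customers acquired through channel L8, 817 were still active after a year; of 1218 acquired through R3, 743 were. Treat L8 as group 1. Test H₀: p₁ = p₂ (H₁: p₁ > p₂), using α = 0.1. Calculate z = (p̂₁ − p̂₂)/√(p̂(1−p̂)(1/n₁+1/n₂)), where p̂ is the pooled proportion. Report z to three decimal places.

p̂₁ = 817/1298 = 0.62943, p̂₂ = 743/1218 = 0.61002.
Pooled p̂ = (817+743)/(1298+1218) = 1560/2516 = 0.62003.
SE = √(0.235592 × 0.00159143) = 0.01936.
z = (0.62943 − 0.61002)/0.01936 = 0.01941/0.01936 = 1.003.
p-value = P(Z > 1.003) ≈ 0.1580, so at α = 0.1 we fail to reject H₀.

z = 1.003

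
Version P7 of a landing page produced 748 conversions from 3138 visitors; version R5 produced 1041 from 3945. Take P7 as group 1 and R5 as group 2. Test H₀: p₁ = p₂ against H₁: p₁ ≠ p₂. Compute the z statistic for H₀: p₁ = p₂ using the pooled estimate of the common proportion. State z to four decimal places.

p̂₁ = 748/3138 ≈ 0.238368, p̂₂ = 1041/3945 ≈ 0.263878.
Pooled p̂ = (748+1041)/(3138+3945) = 1789/7083 = 0.252577.
SE = √(0.188782 × 0.00057216) = 0.010393.
z = (0.238368 − 0.263878)/0.010393 = -0.025510/0.010393 = -2.4545.

z = -2.4545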